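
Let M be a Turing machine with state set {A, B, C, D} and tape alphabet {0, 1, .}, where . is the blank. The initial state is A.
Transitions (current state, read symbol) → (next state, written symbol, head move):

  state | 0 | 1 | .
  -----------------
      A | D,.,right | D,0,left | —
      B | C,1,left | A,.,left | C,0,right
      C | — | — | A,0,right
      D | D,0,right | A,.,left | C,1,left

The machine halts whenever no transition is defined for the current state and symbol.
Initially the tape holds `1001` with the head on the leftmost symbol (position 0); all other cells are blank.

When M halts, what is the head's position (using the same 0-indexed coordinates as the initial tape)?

state=A head=0 tape=..[1]001.   (A,1)→(D,0,left)
state=D head=-1 tape=.[.]0001.   (D,.)→(C,1,left)
state=C head=-2 tape=[.]10001.   (C,.)→(A,0,right)
state=A head=-1 tape=0[1]0001.   (A,1)→(D,0,left)
state=D head=-2 tape=[0]00001.   (D,0)→(D,0,right)
state=D head=-1 tape=0[0]0001.   (D,0)→(D,0,right)
state=D head=0 tape=00[0]001.   (D,0)→(D,0,right)
state=D head=1 tape=000[0]01.   (D,0)→(D,0,right)
state=D head=2 tape=0000[0]1.   (D,0)→(D,0,right)
state=D head=3 tape=00000[1].   (D,1)→(A,.,left)
state=A head=2 tape=0000[0]..   (A,0)→(D,.,right)
state=D head=3 tape=0000.[.].   (D,.)→(C,1,left)
state=C head=2 tape=0000[.]1.   (C,.)→(A,0,right)
state=A head=3 tape=00000[1].   (A,1)→(D,0,left)
state=D head=2 tape=0000[0]0.   (D,0)→(D,0,right)
state=D head=3 tape=00000[0].   (D,0)→(D,0,right)
state=D head=4 tape=000000[.]   (D,.)→(C,1,left)
state=C head=3 tape=00000[0]1
At halt the head is at cell 3.

3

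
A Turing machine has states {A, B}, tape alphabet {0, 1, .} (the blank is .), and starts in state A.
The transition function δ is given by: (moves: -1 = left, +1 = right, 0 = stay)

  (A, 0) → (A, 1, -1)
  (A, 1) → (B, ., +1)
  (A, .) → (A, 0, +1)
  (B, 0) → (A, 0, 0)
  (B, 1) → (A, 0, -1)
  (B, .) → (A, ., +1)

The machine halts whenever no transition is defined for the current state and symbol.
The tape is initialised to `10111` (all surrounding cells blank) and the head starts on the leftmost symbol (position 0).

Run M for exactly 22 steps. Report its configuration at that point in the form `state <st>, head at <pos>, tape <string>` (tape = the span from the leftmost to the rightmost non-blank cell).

state=A head=0 tape=..[1]0111   (A,1)→(B,.,+1)
state=B head=1 tape=...[0]111   (B,0)→(A,0,0)
state=A head=1 tape=...[0]111   (A,0)→(A,1,-1)
state=A head=0 tape=..[.]1111   (A,.)→(A,0,+1)
state=A head=1 tape=..0[1]111   (A,1)→(B,.,+1)
state=B head=2 tape=..0.[1]11   (B,1)→(A,0,-1)
state=A head=1 tape=..0[.]011   (A,.)→(A,0,+1)
state=A head=2 tape=..00[0]11   (A,0)→(A,1,-1)
state=A head=1 tape=..0[0]111   (A,0)→(A,1,-1)
state=A head=0 tape=..[0]1111   (A,0)→(A,1,-1)
state=A head=-1 tape=.[.]11111   (A,.)→(A,0,+1)
state=A head=0 tape=.0[1]1111   (A,1)→(B,.,+1)
state=B head=1 tape=.0.[1]111   (B,1)→(A,0,-1)
state=A head=0 tape=.0[.]0111   (A,.)→(A,0,+1)
state=A head=1 tape=.00[0]111   (A,0)→(A,1,-1)
state=A head=0 tape=.0[0]1111   (A,0)→(A,1,-1)
state=A head=-1 tape=.[0]11111   (A,0)→(A,1,-1)
state=A head=-2 tape=[.]111111   (A,.)→(A,0,+1)
state=A head=-1 tape=0[1]11111   (A,1)→(B,.,+1)
state=B head=0 tape=0.[1]1111   (B,1)→(A,0,-1)
state=A head=-1 tape=0[.]01111   (A,.)→(A,0,+1)
state=A head=0 tape=00[0]1111   (A,0)→(A,1,-1)
state=A head=-1 tape=0[0]11111
After 22 steps: state A, head at -1, tape 0011111.

state A, head at -1, tape 0011111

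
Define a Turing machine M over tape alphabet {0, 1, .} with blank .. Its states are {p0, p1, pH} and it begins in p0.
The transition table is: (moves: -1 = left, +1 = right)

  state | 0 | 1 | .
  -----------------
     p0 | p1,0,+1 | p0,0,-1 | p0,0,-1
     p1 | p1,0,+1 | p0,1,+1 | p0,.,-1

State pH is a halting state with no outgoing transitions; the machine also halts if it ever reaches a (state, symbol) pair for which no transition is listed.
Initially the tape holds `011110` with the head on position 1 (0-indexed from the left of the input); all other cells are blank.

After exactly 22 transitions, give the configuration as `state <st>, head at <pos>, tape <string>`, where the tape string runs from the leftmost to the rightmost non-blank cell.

p0 | 0[1]1110.   read 1 → write 0, move -1, go to p0
p0 | [0]01110.   read 0 → write 0, move +1, go to p1
p1 | 0[0]1110.   read 0 → write 0, move +1, go to p1
p1 | 00[1]110.   read 1 → write 1, move +1, go to p0
p0 | 001[1]10.   read 1 → write 0, move -1, go to p0
p0 | 00[1]010.   read 1 → write 0, move -1, go to p0
p0 | 0[0]0010.   read 0 → write 0, move +1, go to p1
p1 | 00[0]010.   read 0 → write 0, move +1, go to p1
p1 | 000[0]10.   read 0 → write 0, move +1, go to p1
p1 | 0000[1]0.   read 1 → write 1, move +1, go to p0
p0 | 00001[0].   read 0 → write 0, move +1, go to p1
p1 | 000010[.]   read . → write ., move -1, go to p0
p0 | 00001[0].   read 0 → write 0, move +1, go to p1
p1 | 000010[.]   read . → write ., move -1, go to p0
p0 | 00001[0].   read 0 → write 0, move +1, go to p1
p1 | 000010[.]   read . → write ., move -1, go to p0
p0 | 00001[0].   read 0 → write 0, move +1, go to p1
p1 | 000010[.]   read . → write ., move -1, go to p0
p0 | 00001[0].   read 0 → write 0, move +1, go to p1
p1 | 000010[.]   read . → write ., move -1, go to p0
p0 | 00001[0].   read 0 → write 0, move +1, go to p1
p1 | 000010[.]   read . → write ., move -1, go to p0
p0 | 00001[0].
After 22 steps: state p0, head at 5, tape 000010.

state p0, head at 5, tape 000010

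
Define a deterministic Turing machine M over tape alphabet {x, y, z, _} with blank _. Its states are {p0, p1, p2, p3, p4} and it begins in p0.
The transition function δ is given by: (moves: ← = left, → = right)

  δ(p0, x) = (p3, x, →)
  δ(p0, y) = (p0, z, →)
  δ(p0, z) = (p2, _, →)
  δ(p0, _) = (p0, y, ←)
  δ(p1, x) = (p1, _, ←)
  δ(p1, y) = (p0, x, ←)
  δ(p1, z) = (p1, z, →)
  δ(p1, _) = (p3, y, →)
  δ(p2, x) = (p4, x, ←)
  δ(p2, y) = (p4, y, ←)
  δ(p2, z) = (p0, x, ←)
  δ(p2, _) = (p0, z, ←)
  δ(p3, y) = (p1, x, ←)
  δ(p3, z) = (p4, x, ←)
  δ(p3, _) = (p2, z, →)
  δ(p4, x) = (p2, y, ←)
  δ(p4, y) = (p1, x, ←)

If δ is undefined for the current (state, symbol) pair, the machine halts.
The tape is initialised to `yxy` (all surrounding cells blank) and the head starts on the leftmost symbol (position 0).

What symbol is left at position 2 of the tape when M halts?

x

p0 | [y]xy   read y → write z, move →, go to p0
p0 | z[x]y   read x → write x, move →, go to p3
p3 | zx[y]   read y → write x, move ←, go to p1
p1 | z[x]x   read x → write _, move ←, go to p1
p1 | [z]_x   read z → write z, move →, go to p1
p1 | z[_]x   read _ → write y, move →, go to p3
p3 | zy[x]
Cell 2 holds x when M halts.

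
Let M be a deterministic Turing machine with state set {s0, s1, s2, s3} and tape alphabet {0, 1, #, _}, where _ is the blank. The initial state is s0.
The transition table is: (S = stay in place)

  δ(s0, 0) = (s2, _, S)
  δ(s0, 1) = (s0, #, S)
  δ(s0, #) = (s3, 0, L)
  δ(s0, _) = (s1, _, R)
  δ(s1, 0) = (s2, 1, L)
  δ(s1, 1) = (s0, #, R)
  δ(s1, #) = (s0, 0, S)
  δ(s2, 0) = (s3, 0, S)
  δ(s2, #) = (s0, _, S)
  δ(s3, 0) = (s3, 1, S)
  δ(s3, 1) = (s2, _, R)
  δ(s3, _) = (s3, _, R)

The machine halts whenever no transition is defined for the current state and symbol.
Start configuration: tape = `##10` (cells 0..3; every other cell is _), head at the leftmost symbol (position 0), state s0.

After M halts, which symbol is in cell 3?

s0 | _[#]#10   read # → write 0, move L, go to s3
s3 | [_]0#10   read _ → write _, move R, go to s3
s3 | _[0]#10   read 0 → write 1, move S, go to s3
s3 | _[1]#10   read 1 → write _, move R, go to s2
s2 | __[#]10   read # → write _, move S, go to s0
s0 | __[_]10   read _ → write _, move R, go to s1
s1 | ___[1]0   read 1 → write #, move R, go to s0
s0 | ___#[0]   read 0 → write _, move S, go to s2
s2 | ___#[_]
Cell 3 holds _ when M halts.

_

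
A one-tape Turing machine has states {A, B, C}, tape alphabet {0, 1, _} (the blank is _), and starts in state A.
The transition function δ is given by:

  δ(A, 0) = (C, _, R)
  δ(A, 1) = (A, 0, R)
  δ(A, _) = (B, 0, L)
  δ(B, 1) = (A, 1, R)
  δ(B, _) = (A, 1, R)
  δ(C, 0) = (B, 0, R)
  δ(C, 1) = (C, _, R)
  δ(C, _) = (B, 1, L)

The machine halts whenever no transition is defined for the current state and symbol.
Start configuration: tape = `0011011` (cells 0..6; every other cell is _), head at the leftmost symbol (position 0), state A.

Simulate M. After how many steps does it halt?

state=A head=0 tape=[0]011011__   (A,0)→(C,_,R)
state=C head=1 tape=_[0]11011__   (C,0)→(B,0,R)
state=B head=2 tape=_0[1]1011__   (B,1)→(A,1,R)
state=A head=3 tape=_01[1]011__   (A,1)→(A,0,R)
state=A head=4 tape=_010[0]11__   (A,0)→(C,_,R)
state=C head=5 tape=_010_[1]1__   (C,1)→(C,_,R)
state=C head=6 tape=_010__[1]__   (C,1)→(C,_,R)
state=C head=7 tape=_010___[_]_   (C,_)→(B,1,L)
state=B head=6 tape=_010__[_]1_   (B,_)→(A,1,R)
state=A head=7 tape=_010__1[1]_   (A,1)→(A,0,R)
state=A head=8 tape=_010__10[_]   (A,_)→(B,0,L)
state=B head=7 tape=_010__1[0]0
M halts after 11 transitions.

11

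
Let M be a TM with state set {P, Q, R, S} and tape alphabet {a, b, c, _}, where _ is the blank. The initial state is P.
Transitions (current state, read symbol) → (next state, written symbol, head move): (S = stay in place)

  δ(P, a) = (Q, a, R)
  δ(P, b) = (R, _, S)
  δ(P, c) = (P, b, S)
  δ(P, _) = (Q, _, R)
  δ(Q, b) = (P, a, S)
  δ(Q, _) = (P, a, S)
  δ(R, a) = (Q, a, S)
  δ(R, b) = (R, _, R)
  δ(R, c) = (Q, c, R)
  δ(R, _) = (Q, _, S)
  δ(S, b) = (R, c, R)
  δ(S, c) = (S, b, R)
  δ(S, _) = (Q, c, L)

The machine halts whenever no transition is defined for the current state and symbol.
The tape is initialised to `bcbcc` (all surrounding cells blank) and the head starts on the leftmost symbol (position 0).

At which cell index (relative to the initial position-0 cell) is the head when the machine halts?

1

P | [b]cbcc   read b → write _, move S, go to R
R | [_]cbcc   read _ → write _, move S, go to Q
Q | [_]cbcc   read _ → write a, move S, go to P
P | [a]cbcc   read a → write a, move R, go to Q
Q | a[c]bcc
At halt the head is at cell 1.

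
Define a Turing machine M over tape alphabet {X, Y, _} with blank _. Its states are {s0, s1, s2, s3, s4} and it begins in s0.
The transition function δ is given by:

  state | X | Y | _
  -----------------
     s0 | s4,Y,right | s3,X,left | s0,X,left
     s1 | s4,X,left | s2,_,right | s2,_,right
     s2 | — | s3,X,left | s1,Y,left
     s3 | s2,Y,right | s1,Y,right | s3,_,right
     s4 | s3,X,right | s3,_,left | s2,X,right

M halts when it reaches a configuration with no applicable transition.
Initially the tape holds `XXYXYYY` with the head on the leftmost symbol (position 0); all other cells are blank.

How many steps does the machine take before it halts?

11

s0 | [X]XYXYYY   read X → write Y, move right, go to s4
s4 | Y[X]YXYYY   read X → write X, move right, go to s3
s3 | YX[Y]XYYY   read Y → write Y, move right, go to s1
s1 | YXY[X]YYY   read X → write X, move left, go to s4
s4 | YX[Y]XYYY   read Y → write _, move left, go to s3
s3 | Y[X]_XYYY   read X → write Y, move right, go to s2
s2 | YY[_]XYYY   read _ → write Y, move left, go to s1
s1 | Y[Y]YXYYY   read Y → write _, move right, go to s2
s2 | Y_[Y]XYYY   read Y → write X, move left, go to s3
s3 | Y[_]XXYYY   read _ → write _, move right, go to s3
s3 | Y_[X]XYYY   read X → write Y, move right, go to s2
s2 | Y_Y[X]YYY
M halts after 11 transitions.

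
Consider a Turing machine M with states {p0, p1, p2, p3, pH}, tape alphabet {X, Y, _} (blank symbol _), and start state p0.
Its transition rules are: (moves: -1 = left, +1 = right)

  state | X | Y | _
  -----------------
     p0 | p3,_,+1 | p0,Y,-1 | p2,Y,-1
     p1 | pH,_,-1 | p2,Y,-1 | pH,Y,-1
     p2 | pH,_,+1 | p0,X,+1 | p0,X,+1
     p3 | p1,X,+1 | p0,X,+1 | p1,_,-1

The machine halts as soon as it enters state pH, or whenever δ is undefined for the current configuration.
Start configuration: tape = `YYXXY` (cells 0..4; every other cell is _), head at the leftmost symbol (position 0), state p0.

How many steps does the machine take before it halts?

16

state=p0 head=0 tape=__[Y]YXXY   (p0,Y)→(p0,Y,-1)
state=p0 head=-1 tape=_[_]YYXXY   (p0,_)→(p2,Y,-1)
state=p2 head=-2 tape=[_]YYYXXY   (p2,_)→(p0,X,+1)
state=p0 head=-1 tape=X[Y]YYXXY   (p0,Y)→(p0,Y,-1)
state=p0 head=-2 tape=[X]YYYXXY   (p0,X)→(p3,_,+1)
state=p3 head=-1 tape=_[Y]YYXXY   (p3,Y)→(p0,X,+1)
state=p0 head=0 tape=_X[Y]YXXY   (p0,Y)→(p0,Y,-1)
state=p0 head=-1 tape=_[X]YYXXY   (p0,X)→(p3,_,+1)
state=p3 head=0 tape=__[Y]YXXY   (p3,Y)→(p0,X,+1)
state=p0 head=1 tape=__X[Y]XXY   (p0,Y)→(p0,Y,-1)
state=p0 head=0 tape=__[X]YXXY   (p0,X)→(p3,_,+1)
state=p3 head=1 tape=___[Y]XXY   (p3,Y)→(p0,X,+1)
state=p0 head=2 tape=___X[X]XY   (p0,X)→(p3,_,+1)
state=p3 head=3 tape=___X_[X]Y   (p3,X)→(p1,X,+1)
state=p1 head=4 tape=___X_X[Y]   (p1,Y)→(p2,Y,-1)
state=p2 head=3 tape=___X_[X]Y   (p2,X)→(pH,_,+1)
state=pH head=4 tape=___X__[Y]
M halts after 16 transitions.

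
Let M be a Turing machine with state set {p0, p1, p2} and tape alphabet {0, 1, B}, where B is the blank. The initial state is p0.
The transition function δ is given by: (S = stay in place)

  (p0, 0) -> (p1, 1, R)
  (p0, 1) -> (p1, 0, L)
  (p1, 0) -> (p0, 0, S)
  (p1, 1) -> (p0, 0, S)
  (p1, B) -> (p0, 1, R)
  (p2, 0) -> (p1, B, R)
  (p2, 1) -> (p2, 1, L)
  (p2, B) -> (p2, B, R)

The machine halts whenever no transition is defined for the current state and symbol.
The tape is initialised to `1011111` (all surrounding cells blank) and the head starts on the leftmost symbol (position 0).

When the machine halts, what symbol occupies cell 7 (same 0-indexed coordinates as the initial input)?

state=p0 head=0 tape=B[1]011111BB   (p0,1)→(p1,0,L)
state=p1 head=-1 tape=[B]0011111BB   (p1,B)→(p0,1,R)
state=p0 head=0 tape=1[0]011111BB   (p0,0)→(p1,1,R)
state=p1 head=1 tape=11[0]11111BB   (p1,0)→(p0,0,S)
state=p0 head=1 tape=11[0]11111BB   (p0,0)→(p1,1,R)
state=p1 head=2 tape=111[1]1111BB   (p1,1)→(p0,0,S)
state=p0 head=2 tape=111[0]1111BB   (p0,0)→(p1,1,R)
state=p1 head=3 tape=1111[1]111BB   (p1,1)→(p0,0,S)
state=p0 head=3 tape=1111[0]111BB   (p0,0)→(p1,1,R)
state=p1 head=4 tape=11111[1]11BB   (p1,1)→(p0,0,S)
state=p0 head=4 tape=11111[0]11BB   (p0,0)→(p1,1,R)
state=p1 head=5 tape=111111[1]1BB   (p1,1)→(p0,0,S)
state=p0 head=5 tape=111111[0]1BB   (p0,0)→(p1,1,R)
state=p1 head=6 tape=1111111[1]BB   (p1,1)→(p0,0,S)
state=p0 head=6 tape=1111111[0]BB   (p0,0)→(p1,1,R)
state=p1 head=7 tape=11111111[B]B   (p1,B)→(p0,1,R)
state=p0 head=8 tape=111111111[B]
Cell 7 holds 1 when M halts.

1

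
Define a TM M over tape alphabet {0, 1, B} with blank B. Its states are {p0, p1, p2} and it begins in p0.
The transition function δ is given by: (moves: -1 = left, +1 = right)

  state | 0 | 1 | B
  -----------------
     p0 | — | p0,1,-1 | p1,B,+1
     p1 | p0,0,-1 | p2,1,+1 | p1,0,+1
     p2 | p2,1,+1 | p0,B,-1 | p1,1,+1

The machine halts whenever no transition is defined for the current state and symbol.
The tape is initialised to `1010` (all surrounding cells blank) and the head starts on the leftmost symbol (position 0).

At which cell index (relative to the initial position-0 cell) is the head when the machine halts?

2

p0 | B[1]010   read 1 → write 1, move -1, go to p0
p0 | [B]1010   read B → write B, move +1, go to p1
p1 | B[1]010   read 1 → write 1, move +1, go to p2
p2 | B1[0]10   read 0 → write 1, move +1, go to p2
p2 | B11[1]0   read 1 → write B, move -1, go to p0
p0 | B1[1]B0   read 1 → write 1, move -1, go to p0
p0 | B[1]1B0   read 1 → write 1, move -1, go to p0
p0 | [B]11B0   read B → write B, move +1, go to p1
p1 | B[1]1B0   read 1 → write 1, move +1, go to p2
p2 | B1[1]B0   read 1 → write B, move -1, go to p0
p0 | B[1]BB0   read 1 → write 1, move -1, go to p0
p0 | [B]1BB0   read B → write B, move +1, go to p1
p1 | B[1]BB0   read 1 → write 1, move +1, go to p2
p2 | B1[B]B0   read B → write 1, move +1, go to p1
p1 | B11[B]0   read B → write 0, move +1, go to p1
p1 | B110[0]   read 0 → write 0, move -1, go to p0
p0 | B11[0]0
At halt the head is at cell 2.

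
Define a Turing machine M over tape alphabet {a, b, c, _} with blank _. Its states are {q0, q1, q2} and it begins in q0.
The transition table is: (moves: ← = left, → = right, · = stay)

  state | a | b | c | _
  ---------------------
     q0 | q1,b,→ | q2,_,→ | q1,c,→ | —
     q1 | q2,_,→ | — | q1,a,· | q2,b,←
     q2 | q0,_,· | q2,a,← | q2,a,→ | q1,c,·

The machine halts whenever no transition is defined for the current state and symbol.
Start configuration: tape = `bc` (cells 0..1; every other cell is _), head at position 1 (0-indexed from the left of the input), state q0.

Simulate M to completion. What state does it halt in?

q0 | b[c]_   read c → write c, move →, go to q1
q1 | bc[_]   read _ → write b, move ←, go to q2
q2 | b[c]b   read c → write a, move →, go to q2
q2 | ba[b]   read b → write a, move ←, go to q2
q2 | b[a]a   read a → write _, move ·, go to q0
q0 | b[_]a
No transition is defined for (q0, _); M halts in state q0.

q0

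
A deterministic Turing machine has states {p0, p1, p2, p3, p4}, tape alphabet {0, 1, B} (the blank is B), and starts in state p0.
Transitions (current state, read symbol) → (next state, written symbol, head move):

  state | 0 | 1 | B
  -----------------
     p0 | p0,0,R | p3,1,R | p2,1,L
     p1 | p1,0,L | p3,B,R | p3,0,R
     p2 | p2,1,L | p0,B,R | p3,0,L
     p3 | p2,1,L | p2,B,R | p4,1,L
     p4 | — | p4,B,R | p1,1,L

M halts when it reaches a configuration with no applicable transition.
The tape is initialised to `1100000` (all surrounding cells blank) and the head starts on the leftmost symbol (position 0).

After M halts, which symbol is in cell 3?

1

p0 | BBB[1]100000   read 1 → write 1, move R, go to p3
p3 | BBB1[1]00000   read 1 → write B, move R, go to p2
p2 | BBB1B[0]0000   read 0 → write 1, move L, go to p2
p2 | BBB1[B]10000   read B → write 0, move L, go to p3
p3 | BBB[1]010000   read 1 → write B, move R, go to p2
p2 | BBBB[0]10000   read 0 → write 1, move L, go to p2
p2 | BBB[B]110000   read B → write 0, move L, go to p3
p3 | BB[B]0110000   read B → write 1, move L, go to p4
p4 | B[B]10110000   read B → write 1, move L, go to p1
p1 | [B]110110000   read B → write 0, move R, go to p3
p3 | 0[1]10110000   read 1 → write B, move R, go to p2
p2 | 0B[1]0110000   read 1 → write B, move R, go to p0
p0 | 0BB[0]110000   read 0 → write 0, move R, go to p0
p0 | 0BB0[1]10000   read 1 → write 1, move R, go to p3
p3 | 0BB01[1]0000   read 1 → write B, move R, go to p2
p2 | 0BB01B[0]000   read 0 → write 1, move L, go to p2
p2 | 0BB01[B]1000   read B → write 0, move L, go to p3
p3 | 0BB0[1]01000   read 1 → write B, move R, go to p2
p2 | 0BB0B[0]1000   read 0 → write 1, move L, go to p2
p2 | 0BB0[B]11000   read B → write 0, move L, go to p3
p3 | 0BB[0]011000   read 0 → write 1, move L, go to p2
p2 | 0B[B]1011000   read B → write 0, move L, go to p3
p3 | 0[B]01011000   read B → write 1, move L, go to p4
p4 | [0]101011000
Cell 3 holds 1 when M halts.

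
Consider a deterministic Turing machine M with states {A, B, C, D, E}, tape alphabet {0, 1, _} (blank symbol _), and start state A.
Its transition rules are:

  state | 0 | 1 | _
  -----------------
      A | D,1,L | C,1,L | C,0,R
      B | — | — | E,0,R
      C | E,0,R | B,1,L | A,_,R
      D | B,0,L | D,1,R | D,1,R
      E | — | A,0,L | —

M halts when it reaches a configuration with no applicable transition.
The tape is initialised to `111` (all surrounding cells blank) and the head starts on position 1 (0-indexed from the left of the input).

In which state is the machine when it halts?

state=A head=1 tape=__1[1]1   (A,1)→(C,1,L)
state=C head=0 tape=__[1]11   (C,1)→(B,1,L)
state=B head=-1 tape=_[_]111   (B,_)→(E,0,R)
state=E head=0 tape=_0[1]11   (E,1)→(A,0,L)
state=A head=-1 tape=_[0]011   (A,0)→(D,1,L)
state=D head=-2 tape=[_]1011   (D,_)→(D,1,R)
state=D head=-1 tape=1[1]011   (D,1)→(D,1,R)
state=D head=0 tape=11[0]11   (D,0)→(B,0,L)
state=B head=-1 tape=1[1]011
No transition is defined for (B, 1); M halts in state B.

B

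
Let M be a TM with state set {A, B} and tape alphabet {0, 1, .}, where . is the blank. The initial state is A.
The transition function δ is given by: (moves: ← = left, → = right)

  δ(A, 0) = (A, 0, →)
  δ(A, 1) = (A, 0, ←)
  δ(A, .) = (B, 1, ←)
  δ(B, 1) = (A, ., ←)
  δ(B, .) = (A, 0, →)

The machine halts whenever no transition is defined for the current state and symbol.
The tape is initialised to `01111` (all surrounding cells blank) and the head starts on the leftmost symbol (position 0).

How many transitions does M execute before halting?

14

A | [0]1111.   read 0 → write 0, move →, go to A
A | 0[1]111.   read 1 → write 0, move ←, go to A
A | [0]0111.   read 0 → write 0, move →, go to A
A | 0[0]111.   read 0 → write 0, move →, go to A
A | 00[1]11.   read 1 → write 0, move ←, go to A
A | 0[0]011.   read 0 → write 0, move →, go to A
A | 00[0]11.   read 0 → write 0, move →, go to A
A | 000[1]1.   read 1 → write 0, move ←, go to A
A | 00[0]01.   read 0 → write 0, move →, go to A
A | 000[0]1.   read 0 → write 0, move →, go to A
A | 0000[1].   read 1 → write 0, move ←, go to A
A | 000[0]0.   read 0 → write 0, move →, go to A
A | 0000[0].   read 0 → write 0, move →, go to A
A | 00000[.]   read . → write 1, move ←, go to B
B | 0000[0]1
M halts after 14 transitions.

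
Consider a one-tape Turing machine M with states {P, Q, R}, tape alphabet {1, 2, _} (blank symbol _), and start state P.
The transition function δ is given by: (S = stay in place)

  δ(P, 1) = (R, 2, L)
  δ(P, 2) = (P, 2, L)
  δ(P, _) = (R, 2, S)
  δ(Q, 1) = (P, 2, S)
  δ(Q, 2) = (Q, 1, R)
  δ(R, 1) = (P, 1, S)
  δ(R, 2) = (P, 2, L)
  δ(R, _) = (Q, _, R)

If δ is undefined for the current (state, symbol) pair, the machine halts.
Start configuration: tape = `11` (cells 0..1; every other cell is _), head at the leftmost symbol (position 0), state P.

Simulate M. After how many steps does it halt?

9

state=P head=0 tape=_[1]1_   (P,1)→(R,2,L)
state=R head=-1 tape=[_]21_   (R,_)→(Q,_,R)
state=Q head=0 tape=_[2]1_   (Q,2)→(Q,1,R)
state=Q head=1 tape=_1[1]_   (Q,1)→(P,2,S)
state=P head=1 tape=_1[2]_   (P,2)→(P,2,L)
state=P head=0 tape=_[1]2_   (P,1)→(R,2,L)
state=R head=-1 tape=[_]22_   (R,_)→(Q,_,R)
state=Q head=0 tape=_[2]2_   (Q,2)→(Q,1,R)
state=Q head=1 tape=_1[2]_   (Q,2)→(Q,1,R)
state=Q head=2 tape=_11[_]
M halts after 9 transitions.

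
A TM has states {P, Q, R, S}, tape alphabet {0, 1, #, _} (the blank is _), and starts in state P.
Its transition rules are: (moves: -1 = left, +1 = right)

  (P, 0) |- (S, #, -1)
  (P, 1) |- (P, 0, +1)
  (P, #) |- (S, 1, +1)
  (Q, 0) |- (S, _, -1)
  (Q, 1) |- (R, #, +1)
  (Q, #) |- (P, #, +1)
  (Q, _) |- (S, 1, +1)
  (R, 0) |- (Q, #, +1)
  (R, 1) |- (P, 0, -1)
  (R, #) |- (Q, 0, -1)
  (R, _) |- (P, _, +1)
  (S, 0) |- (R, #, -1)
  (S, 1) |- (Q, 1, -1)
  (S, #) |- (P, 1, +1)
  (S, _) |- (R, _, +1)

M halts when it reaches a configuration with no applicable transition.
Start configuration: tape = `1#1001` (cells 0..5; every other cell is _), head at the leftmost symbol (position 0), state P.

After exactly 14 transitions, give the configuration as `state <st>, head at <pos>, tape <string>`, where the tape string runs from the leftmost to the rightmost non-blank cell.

state=P head=0 tape=__[1]#1001   (P,1)→(P,0,+1)
state=P head=1 tape=__0[#]1001   (P,#)→(S,1,+1)
state=S head=2 tape=__01[1]001   (S,1)→(Q,1,-1)
state=Q head=1 tape=__0[1]1001   (Q,1)→(R,#,+1)
state=R head=2 tape=__0#[1]001   (R,1)→(P,0,-1)
state=P head=1 tape=__0[#]0001   (P,#)→(S,1,+1)
state=S head=2 tape=__01[0]001   (S,0)→(R,#,-1)
state=R head=1 tape=__0[1]#001   (R,1)→(P,0,-1)
state=P head=0 tape=__[0]0#001   (P,0)→(S,#,-1)
state=S head=-1 tape=_[_]#0#001   (S,_)→(R,_,+1)
state=R head=0 tape=__[#]0#001   (R,#)→(Q,0,-1)
state=Q head=-1 tape=_[_]00#001   (Q,_)→(S,1,+1)
state=S head=0 tape=_1[0]0#001   (S,0)→(R,#,-1)
state=R head=-1 tape=_[1]#0#001   (R,1)→(P,0,-1)
state=P head=-2 tape=[_]0#0#001
After 14 steps: state P, head at -2, tape 0#0#001.

state P, head at -2, tape 0#0#001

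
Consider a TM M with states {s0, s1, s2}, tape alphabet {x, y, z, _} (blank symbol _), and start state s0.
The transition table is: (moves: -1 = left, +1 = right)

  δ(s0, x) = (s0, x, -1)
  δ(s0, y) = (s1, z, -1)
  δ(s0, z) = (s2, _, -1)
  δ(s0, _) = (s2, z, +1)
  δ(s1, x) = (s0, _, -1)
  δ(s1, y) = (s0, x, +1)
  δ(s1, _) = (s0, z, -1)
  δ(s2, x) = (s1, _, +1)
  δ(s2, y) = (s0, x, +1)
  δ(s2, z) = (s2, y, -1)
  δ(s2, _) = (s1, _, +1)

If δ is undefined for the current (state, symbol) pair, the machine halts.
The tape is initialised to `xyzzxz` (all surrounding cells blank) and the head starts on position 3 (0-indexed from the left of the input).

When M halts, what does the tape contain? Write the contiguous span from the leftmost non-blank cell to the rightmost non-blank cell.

s0 | __xyz[z]xz   read z → write _, move -1, go to s2
s2 | __xy[z]_xz   read z → write y, move -1, go to s2
s2 | __x[y]y_xz   read y → write x, move +1, go to s0
s0 | __xx[y]_xz   read y → write z, move -1, go to s1
s1 | __x[x]z_xz   read x → write _, move -1, go to s0
s0 | __[x]_z_xz   read x → write x, move -1, go to s0
s0 | _[_]x_z_xz   read _ → write z, move +1, go to s2
s2 | _z[x]_z_xz   read x → write _, move +1, go to s1
s1 | _z_[_]z_xz   read _ → write z, move -1, go to s0
s0 | _z[_]zz_xz   read _ → write z, move +1, go to s2
s2 | _zz[z]z_xz   read z → write y, move -1, go to s2
s2 | _z[z]yz_xz   read z → write y, move -1, go to s2
s2 | _[z]yyz_xz   read z → write y, move -1, go to s2
s2 | [_]yyyz_xz   read _ → write _, move +1, go to s1
s1 | _[y]yyz_xz   read y → write x, move +1, go to s0
s0 | _x[y]yz_xz   read y → write z, move -1, go to s1
s1 | _[x]zyz_xz   read x → write _, move -1, go to s0
s0 | [_]_zyz_xz   read _ → write z, move +1, go to s2
s2 | z[_]zyz_xz   read _ → write _, move +1, go to s1
s1 | z_[z]yz_xz
The non-blank tape span at halt is z_zyz_xz.

z_zyz_xz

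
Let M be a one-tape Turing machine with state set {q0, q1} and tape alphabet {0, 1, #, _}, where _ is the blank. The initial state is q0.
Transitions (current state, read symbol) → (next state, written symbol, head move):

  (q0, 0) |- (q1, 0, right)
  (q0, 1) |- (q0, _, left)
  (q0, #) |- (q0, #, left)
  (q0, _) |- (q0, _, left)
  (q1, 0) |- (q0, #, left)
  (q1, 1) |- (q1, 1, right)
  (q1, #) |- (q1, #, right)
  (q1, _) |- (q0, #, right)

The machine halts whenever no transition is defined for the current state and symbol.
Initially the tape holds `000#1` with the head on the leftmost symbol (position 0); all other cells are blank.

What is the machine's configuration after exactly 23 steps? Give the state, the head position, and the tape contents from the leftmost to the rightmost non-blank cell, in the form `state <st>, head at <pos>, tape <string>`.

state q0, head at 5, tape 0#####

q0 | [0]00#1__   read 0 → write 0, move right, go to q1
q1 | 0[0]0#1__   read 0 → write #, move left, go to q0
q0 | [0]#0#1__   read 0 → write 0, move right, go to q1
q1 | 0[#]0#1__   read # → write #, move right, go to q1
q1 | 0#[0]#1__   read 0 → write #, move left, go to q0
q0 | 0[#]##1__   read # → write #, move left, go to q0
q0 | [0]###1__   read 0 → write 0, move right, go to q1
q1 | 0[#]##1__   read # → write #, move right, go to q1
q1 | 0#[#]#1__   read # → write #, move right, go to q1
q1 | 0##[#]1__   read # → write #, move right, go to q1
q1 | 0###[1]__   read 1 → write 1, move right, go to q1
q1 | 0###1[_]_   read _ → write #, move right, go to q0
q0 | 0###1#[_]   read _ → write _, move left, go to q0
q0 | 0###1[#]_   read # → write #, move left, go to q0
q0 | 0###[1]#_   read 1 → write _, move left, go to q0
q0 | 0##[#]_#_   read # → write #, move left, go to q0
q0 | 0#[#]#_#_   read # → write #, move left, go to q0
q0 | 0[#]##_#_   read # → write #, move left, go to q0
q0 | [0]###_#_   read 0 → write 0, move right, go to q1
q1 | 0[#]##_#_   read # → write #, move right, go to q1
q1 | 0#[#]#_#_   read # → write #, move right, go to q1
q1 | 0##[#]_#_   read # → write #, move right, go to q1
q1 | 0###[_]#_   read _ → write #, move right, go to q0
q0 | 0####[#]_
After 23 steps: state q0, head at 5, tape 0#####.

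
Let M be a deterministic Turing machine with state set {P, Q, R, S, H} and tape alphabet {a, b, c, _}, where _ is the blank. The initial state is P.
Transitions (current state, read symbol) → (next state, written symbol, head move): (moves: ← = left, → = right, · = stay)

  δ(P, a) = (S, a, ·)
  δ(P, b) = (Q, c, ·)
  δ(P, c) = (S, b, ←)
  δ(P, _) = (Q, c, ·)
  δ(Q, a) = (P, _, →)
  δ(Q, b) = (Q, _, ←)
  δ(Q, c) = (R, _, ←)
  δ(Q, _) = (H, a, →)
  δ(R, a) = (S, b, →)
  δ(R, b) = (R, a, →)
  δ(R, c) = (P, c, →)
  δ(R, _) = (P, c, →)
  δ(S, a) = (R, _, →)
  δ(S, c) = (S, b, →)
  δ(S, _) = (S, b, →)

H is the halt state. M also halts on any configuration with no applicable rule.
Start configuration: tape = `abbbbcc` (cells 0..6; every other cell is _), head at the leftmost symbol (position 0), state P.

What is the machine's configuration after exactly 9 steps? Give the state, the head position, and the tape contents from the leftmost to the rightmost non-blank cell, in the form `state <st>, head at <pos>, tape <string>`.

state S, head at 6, tape aaaabb

P | [a]bbbbcc   read a → write a, move ·, go to S
S | [a]bbbbcc   read a → write _, move →, go to R
R | _[b]bbbcc   read b → write a, move →, go to R
R | _a[b]bbcc   read b → write a, move →, go to R
R | _aa[b]bcc   read b → write a, move →, go to R
R | _aaa[b]cc   read b → write a, move →, go to R
R | _aaaa[c]c   read c → write c, move →, go to P
P | _aaaac[c]   read c → write b, move ←, go to S
S | _aaaa[c]b   read c → write b, move →, go to S
S | _aaaab[b]
After 9 steps: state S, head at 6, tape aaaabb.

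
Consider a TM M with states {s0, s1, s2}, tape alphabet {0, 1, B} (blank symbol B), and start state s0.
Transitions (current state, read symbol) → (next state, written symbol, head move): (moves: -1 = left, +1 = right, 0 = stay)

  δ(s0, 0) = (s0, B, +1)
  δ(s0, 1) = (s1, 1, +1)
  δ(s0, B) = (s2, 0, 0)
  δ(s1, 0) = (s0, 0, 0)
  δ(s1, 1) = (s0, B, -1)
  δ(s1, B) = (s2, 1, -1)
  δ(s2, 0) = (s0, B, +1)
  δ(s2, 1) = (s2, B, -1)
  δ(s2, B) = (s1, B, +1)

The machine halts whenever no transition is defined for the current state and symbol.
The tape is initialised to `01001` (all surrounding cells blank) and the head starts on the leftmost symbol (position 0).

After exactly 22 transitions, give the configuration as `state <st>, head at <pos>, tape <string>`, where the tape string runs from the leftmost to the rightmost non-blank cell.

state=s0 head=0 tape=[0]1001BB   (s0,0)→(s0,B,+1)
state=s0 head=1 tape=B[1]001BB   (s0,1)→(s1,1,+1)
state=s1 head=2 tape=B1[0]01BB   (s1,0)→(s0,0,0)
state=s0 head=2 tape=B1[0]01BB   (s0,0)→(s0,B,+1)
state=s0 head=3 tape=B1B[0]1BB   (s0,0)→(s0,B,+1)
state=s0 head=4 tape=B1BB[1]BB   (s0,1)→(s1,1,+1)
state=s1 head=5 tape=B1BB1[B]B   (s1,B)→(s2,1,-1)
state=s2 head=4 tape=B1BB[1]1B   (s2,1)→(s2,B,-1)
state=s2 head=3 tape=B1B[B]B1B   (s2,B)→(s1,B,+1)
state=s1 head=4 tape=B1BB[B]1B   (s1,B)→(s2,1,-1)
state=s2 head=3 tape=B1B[B]11B   (s2,B)→(s1,B,+1)
state=s1 head=4 tape=B1BB[1]1B   (s1,1)→(s0,B,-1)
state=s0 head=3 tape=B1B[B]B1B   (s0,B)→(s2,0,0)
state=s2 head=3 tape=B1B[0]B1B   (s2,0)→(s0,B,+1)
state=s0 head=4 tape=B1BB[B]1B   (s0,B)→(s2,0,0)
state=s2 head=4 tape=B1BB[0]1B   (s2,0)→(s0,B,+1)
state=s0 head=5 tape=B1BBB[1]B   (s0,1)→(s1,1,+1)
state=s1 head=6 tape=B1BBB1[B]   (s1,B)→(s2,1,-1)
state=s2 head=5 tape=B1BBB[1]1   (s2,1)→(s2,B,-1)
state=s2 head=4 tape=B1BB[B]B1   (s2,B)→(s1,B,+1)
state=s1 head=5 tape=B1BBB[B]1   (s1,B)→(s2,1,-1)
state=s2 head=4 tape=B1BB[B]11   (s2,B)→(s1,B,+1)
state=s1 head=5 tape=B1BBB[1]1
After 22 steps: state s1, head at 5, tape 1BBB11.

state s1, head at 5, tape 1BBB11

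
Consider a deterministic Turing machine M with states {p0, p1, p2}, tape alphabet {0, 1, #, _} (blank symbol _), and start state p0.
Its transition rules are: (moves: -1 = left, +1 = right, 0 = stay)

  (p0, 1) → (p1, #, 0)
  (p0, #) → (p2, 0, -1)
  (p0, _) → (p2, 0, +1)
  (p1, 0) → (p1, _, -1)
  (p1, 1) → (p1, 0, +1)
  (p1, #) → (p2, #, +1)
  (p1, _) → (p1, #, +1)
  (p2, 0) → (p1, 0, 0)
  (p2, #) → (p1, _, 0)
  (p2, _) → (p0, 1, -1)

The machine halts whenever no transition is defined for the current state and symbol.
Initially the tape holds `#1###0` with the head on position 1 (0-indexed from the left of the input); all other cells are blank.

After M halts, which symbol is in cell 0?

0

state=p0 head=1 tape=__#[1]###0   (p0,1)→(p1,#,0)
state=p1 head=1 tape=__#[#]###0   (p1,#)→(p2,#,+1)
state=p2 head=2 tape=__##[#]##0   (p2,#)→(p1,_,0)
state=p1 head=2 tape=__##[_]##0   (p1,_)→(p1,#,+1)
state=p1 head=3 tape=__###[#]#0   (p1,#)→(p2,#,+1)
state=p2 head=4 tape=__####[#]0   (p2,#)→(p1,_,0)
state=p1 head=4 tape=__####[_]0   (p1,_)→(p1,#,+1)
state=p1 head=5 tape=__#####[0]   (p1,0)→(p1,_,-1)
state=p1 head=4 tape=__####[#]_   (p1,#)→(p2,#,+1)
state=p2 head=5 tape=__#####[_]   (p2,_)→(p0,1,-1)
state=p0 head=4 tape=__####[#]1   (p0,#)→(p2,0,-1)
state=p2 head=3 tape=__###[#]01   (p2,#)→(p1,_,0)
state=p1 head=3 tape=__###[_]01   (p1,_)→(p1,#,+1)
state=p1 head=4 tape=__####[0]1   (p1,0)→(p1,_,-1)
state=p1 head=3 tape=__###[#]_1   (p1,#)→(p2,#,+1)
state=p2 head=4 tape=__####[_]1   (p2,_)→(p0,1,-1)
state=p0 head=3 tape=__###[#]11   (p0,#)→(p2,0,-1)
state=p2 head=2 tape=__##[#]011   (p2,#)→(p1,_,0)
state=p1 head=2 tape=__##[_]011   (p1,_)→(p1,#,+1)
state=p1 head=3 tape=__###[0]11   (p1,0)→(p1,_,-1)
state=p1 head=2 tape=__##[#]_11   (p1,#)→(p2,#,+1)
state=p2 head=3 tape=__###[_]11   (p2,_)→(p0,1,-1)
state=p0 head=2 tape=__##[#]111   (p0,#)→(p2,0,-1)
state=p2 head=1 tape=__#[#]0111   (p2,#)→(p1,_,0)
state=p1 head=1 tape=__#[_]0111   (p1,_)→(p1,#,+1)
state=p1 head=2 tape=__##[0]111   (p1,0)→(p1,_,-1)
state=p1 head=1 tape=__#[#]_111   (p1,#)→(p2,#,+1)
state=p2 head=2 tape=__##[_]111   (p2,_)→(p0,1,-1)
state=p0 head=1 tape=__#[#]1111   (p0,#)→(p2,0,-1)
state=p2 head=0 tape=__[#]01111   (p2,#)→(p1,_,0)
state=p1 head=0 tape=__[_]01111   (p1,_)→(p1,#,+1)
state=p1 head=1 tape=__#[0]1111   (p1,0)→(p1,_,-1)
state=p1 head=0 tape=__[#]_1111   (p1,#)→(p2,#,+1)
state=p2 head=1 tape=__#[_]1111   (p2,_)→(p0,1,-1)
state=p0 head=0 tape=__[#]11111   (p0,#)→(p2,0,-1)
state=p2 head=-1 tape=_[_]011111   (p2,_)→(p0,1,-1)
state=p0 head=-2 tape=[_]1011111   (p0,_)→(p2,0,+1)
state=p2 head=-1 tape=0[1]011111
Cell 0 holds 0 when M halts.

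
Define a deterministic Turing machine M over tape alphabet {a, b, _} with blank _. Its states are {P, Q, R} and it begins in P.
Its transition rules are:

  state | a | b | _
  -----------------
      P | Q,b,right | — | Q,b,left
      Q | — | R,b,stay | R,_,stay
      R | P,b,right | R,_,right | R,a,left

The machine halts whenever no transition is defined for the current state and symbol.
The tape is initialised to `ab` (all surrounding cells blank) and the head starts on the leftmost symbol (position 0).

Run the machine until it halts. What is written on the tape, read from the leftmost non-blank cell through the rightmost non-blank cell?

bbaa

P | [a]b____   read a → write b, move right, go to Q
Q | b[b]____   read b → write b, move stay, go to R
R | b[b]____   read b → write _, move right, go to R
R | b_[_]___   read _ → write a, move left, go to R
R | b[_]a___   read _ → write a, move left, go to R
R | [b]aa___   read b → write _, move right, go to R
R | _[a]a___   read a → write b, move right, go to P
P | _b[a]___   read a → write b, move right, go to Q
Q | _bb[_]__   read _ → write _, move stay, go to R
R | _bb[_]__   read _ → write a, move left, go to R
R | _b[b]a__   read b → write _, move right, go to R
R | _b_[a]__   read a → write b, move right, go to P
P | _b_b[_]_   read _ → write b, move left, go to Q
Q | _b_[b]b_   read b → write b, move stay, go to R
R | _b_[b]b_   read b → write _, move right, go to R
R | _b__[b]_   read b → write _, move right, go to R
R | _b___[_]   read _ → write a, move left, go to R
R | _b__[_]a   read _ → write a, move left, go to R
R | _b_[_]aa   read _ → write a, move left, go to R
R | _b[_]aaa   read _ → write a, move left, go to R
R | _[b]aaaa   read b → write _, move right, go to R
R | __[a]aaa   read a → write b, move right, go to P
P | __b[a]aa   read a → write b, move right, go to Q
Q | __bb[a]a
The non-blank tape span at halt is bbaa.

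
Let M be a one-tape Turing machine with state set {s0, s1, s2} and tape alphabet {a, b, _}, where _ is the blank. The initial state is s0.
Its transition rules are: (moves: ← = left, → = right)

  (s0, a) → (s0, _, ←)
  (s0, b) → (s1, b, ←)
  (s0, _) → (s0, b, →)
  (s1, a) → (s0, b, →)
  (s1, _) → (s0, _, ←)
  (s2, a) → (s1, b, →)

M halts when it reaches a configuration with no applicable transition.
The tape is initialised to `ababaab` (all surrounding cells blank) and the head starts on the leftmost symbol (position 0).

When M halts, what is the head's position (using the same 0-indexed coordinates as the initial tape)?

0

s0 | _[a]babaab   read a → write _, move ←, go to s0
s0 | [_]_babaab   read _ → write b, move →, go to s0
s0 | b[_]babaab   read _ → write b, move →, go to s0
s0 | bb[b]abaab   read b → write b, move ←, go to s1
s1 | b[b]babaab
At halt the head is at cell 0.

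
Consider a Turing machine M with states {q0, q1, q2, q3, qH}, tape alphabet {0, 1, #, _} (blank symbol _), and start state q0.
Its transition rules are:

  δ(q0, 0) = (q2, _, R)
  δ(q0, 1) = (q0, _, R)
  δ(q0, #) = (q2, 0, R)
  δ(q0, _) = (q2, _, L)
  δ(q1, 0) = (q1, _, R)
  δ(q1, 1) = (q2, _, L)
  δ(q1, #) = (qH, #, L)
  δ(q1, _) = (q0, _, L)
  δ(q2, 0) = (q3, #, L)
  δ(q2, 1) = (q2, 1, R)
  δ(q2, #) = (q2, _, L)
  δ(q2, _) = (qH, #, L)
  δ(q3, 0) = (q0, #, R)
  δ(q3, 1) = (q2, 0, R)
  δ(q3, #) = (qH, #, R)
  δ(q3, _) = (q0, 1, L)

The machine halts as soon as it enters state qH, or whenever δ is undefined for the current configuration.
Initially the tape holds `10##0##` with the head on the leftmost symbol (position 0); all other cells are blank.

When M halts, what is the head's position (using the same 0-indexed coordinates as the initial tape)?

0

q0 | [1]0##0##   read 1 → write _, move R, go to q0
q0 | _[0]##0##   read 0 → write _, move R, go to q2
q2 | __[#]#0##   read # → write _, move L, go to q2
q2 | _[_]_#0##   read _ → write #, move L, go to qH
qH | [_]#_#0##
At halt the head is at cell 0.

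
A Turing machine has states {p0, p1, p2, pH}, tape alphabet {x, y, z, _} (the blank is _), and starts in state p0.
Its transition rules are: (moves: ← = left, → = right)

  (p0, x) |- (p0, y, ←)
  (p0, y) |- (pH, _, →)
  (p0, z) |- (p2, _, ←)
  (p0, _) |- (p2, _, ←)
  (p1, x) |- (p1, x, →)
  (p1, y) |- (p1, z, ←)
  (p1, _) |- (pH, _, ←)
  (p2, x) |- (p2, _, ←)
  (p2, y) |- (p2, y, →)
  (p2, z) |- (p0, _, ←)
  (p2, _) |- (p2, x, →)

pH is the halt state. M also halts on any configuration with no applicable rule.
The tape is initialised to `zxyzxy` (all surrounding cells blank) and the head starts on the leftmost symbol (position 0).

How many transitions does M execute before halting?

13

p0 | __[z]xyzxy   read z → write _, move ←, go to p2
p2 | _[_]_xyzxy   read _ → write x, move →, go to p2
p2 | _x[_]xyzxy   read _ → write x, move →, go to p2
p2 | _xx[x]yzxy   read x → write _, move ←, go to p2
p2 | _x[x]_yzxy   read x → write _, move ←, go to p2
p2 | _[x]__yzxy   read x → write _, move ←, go to p2
p2 | [_]___yzxy   read _ → write x, move →, go to p2
p2 | x[_]__yzxy   read _ → write x, move →, go to p2
p2 | xx[_]_yzxy   read _ → write x, move →, go to p2
p2 | xxx[_]yzxy   read _ → write x, move →, go to p2
p2 | xxxx[y]zxy   read y → write y, move →, go to p2
p2 | xxxxy[z]xy   read z → write _, move ←, go to p0
p0 | xxxx[y]_xy   read y → write _, move →, go to pH
pH | xxxx_[_]xy
M halts after 13 transitions.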